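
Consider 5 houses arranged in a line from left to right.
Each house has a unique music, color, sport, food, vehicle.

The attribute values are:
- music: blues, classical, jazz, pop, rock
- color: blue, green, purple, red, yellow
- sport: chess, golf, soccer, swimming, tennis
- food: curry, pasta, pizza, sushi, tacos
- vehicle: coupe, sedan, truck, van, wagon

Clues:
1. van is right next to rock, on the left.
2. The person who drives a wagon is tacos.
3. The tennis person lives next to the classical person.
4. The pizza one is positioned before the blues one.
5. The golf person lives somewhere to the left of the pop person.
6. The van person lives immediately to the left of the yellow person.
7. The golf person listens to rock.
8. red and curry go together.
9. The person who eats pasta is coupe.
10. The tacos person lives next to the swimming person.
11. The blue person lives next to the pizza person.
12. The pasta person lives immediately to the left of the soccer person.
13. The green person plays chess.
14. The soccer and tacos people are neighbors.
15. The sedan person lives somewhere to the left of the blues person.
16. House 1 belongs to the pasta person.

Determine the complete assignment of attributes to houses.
Solution:

House | Music | Color | Sport | Food | Vehicle
----------------------------------------------
  1   | jazz | blue | tennis | pasta | coupe
  2   | classical | purple | soccer | pizza | van
  3   | rock | yellow | golf | tacos | wagon
  4   | pop | red | swimming | curry | sedan
  5   | blues | green | chess | sushi | truck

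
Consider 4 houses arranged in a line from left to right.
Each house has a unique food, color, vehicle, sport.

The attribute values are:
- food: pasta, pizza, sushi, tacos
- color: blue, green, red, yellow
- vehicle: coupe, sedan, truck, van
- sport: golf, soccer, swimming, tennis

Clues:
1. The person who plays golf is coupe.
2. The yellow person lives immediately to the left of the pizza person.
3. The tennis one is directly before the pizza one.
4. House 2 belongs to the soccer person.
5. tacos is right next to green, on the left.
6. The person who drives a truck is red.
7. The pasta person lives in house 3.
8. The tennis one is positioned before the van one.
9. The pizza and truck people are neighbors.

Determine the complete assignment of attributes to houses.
Solution:

House | Food | Color | Vehicle | Sport
--------------------------------------
  1   | tacos | yellow | sedan | tennis
  2   | pizza | green | van | soccer
  3   | pasta | red | truck | swimming
  4   | sushi | blue | coupe | golf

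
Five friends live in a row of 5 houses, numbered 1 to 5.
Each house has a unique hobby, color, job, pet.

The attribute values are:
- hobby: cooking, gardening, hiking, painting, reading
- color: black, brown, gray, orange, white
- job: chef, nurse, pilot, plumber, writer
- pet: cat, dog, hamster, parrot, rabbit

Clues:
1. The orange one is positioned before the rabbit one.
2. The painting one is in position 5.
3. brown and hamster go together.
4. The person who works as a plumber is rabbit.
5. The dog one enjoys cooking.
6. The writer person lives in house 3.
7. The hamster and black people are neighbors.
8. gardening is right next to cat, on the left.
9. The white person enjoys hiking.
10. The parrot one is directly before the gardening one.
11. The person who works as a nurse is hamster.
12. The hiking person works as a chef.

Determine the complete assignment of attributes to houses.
Solution:

House | Hobby | Color | Job | Pet
---------------------------------
  1   | hiking | white | chef | parrot
  2   | gardening | brown | nurse | hamster
  3   | reading | black | writer | cat
  4   | cooking | orange | pilot | dog
  5   | painting | gray | plumber | rabbit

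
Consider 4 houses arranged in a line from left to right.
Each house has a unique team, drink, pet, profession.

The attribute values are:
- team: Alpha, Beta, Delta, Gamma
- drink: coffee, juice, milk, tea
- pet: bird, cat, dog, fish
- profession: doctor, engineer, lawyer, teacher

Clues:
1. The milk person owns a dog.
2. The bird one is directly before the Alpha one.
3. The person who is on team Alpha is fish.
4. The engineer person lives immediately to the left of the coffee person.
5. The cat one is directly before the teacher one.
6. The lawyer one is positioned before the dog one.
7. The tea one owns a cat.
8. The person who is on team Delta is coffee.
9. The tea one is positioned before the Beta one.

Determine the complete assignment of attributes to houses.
Solution:

House | Team | Drink | Pet | Profession
---------------------------------------
  1   | Gamma | tea | cat | engineer
  2   | Delta | coffee | bird | teacher
  3   | Alpha | juice | fish | lawyer
  4   | Beta | milk | dog | doctor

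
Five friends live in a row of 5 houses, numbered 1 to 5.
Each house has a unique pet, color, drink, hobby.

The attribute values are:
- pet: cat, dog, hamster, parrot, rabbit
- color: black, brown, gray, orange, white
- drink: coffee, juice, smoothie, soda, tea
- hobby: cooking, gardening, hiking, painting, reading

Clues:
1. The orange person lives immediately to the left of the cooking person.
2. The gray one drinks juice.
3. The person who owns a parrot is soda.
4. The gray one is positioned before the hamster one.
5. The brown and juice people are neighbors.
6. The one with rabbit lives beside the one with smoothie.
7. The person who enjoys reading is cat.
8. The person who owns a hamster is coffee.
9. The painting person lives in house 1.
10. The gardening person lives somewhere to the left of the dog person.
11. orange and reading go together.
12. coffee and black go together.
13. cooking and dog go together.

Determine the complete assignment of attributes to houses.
Solution:

House | Pet | Color | Drink | Hobby
-----------------------------------
  1   | parrot | brown | soda | painting
  2   | rabbit | gray | juice | gardening
  3   | cat | orange | smoothie | reading
  4   | dog | white | tea | cooking
  5   | hamster | black | coffee | hiking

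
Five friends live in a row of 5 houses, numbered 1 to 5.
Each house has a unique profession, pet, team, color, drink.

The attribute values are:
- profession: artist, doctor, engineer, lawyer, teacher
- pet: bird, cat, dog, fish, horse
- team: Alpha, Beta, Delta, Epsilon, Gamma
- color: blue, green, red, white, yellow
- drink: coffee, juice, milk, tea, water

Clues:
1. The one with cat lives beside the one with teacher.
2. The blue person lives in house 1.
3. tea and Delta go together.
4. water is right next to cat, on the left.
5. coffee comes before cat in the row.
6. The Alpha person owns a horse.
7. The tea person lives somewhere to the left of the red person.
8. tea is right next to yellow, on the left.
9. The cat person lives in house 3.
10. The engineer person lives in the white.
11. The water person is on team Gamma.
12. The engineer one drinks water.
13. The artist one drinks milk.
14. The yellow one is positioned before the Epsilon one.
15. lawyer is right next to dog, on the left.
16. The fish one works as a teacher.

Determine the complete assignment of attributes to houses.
Solution:

House | Profession | Pet | Team | Color | Drink
-----------------------------------------------
  1   | lawyer | horse | Alpha | blue | coffee
  2   | engineer | dog | Gamma | white | water
  3   | doctor | cat | Delta | green | tea
  4   | teacher | fish | Beta | yellow | juice
  5   | artist | bird | Epsilon | red | milk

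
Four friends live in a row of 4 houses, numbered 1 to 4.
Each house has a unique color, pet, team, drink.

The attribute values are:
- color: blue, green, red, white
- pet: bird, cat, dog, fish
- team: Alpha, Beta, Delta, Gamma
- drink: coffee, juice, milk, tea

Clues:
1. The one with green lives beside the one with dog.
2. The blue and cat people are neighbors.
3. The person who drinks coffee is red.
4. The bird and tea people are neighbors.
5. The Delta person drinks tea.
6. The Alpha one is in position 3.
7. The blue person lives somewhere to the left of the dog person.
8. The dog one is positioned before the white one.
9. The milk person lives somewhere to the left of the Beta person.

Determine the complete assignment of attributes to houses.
Solution:

House | Color | Pet | Team | Drink
----------------------------------
  1   | blue | bird | Gamma | milk
  2   | green | cat | Delta | tea
  3   | red | dog | Alpha | coffee
  4   | white | fish | Beta | juice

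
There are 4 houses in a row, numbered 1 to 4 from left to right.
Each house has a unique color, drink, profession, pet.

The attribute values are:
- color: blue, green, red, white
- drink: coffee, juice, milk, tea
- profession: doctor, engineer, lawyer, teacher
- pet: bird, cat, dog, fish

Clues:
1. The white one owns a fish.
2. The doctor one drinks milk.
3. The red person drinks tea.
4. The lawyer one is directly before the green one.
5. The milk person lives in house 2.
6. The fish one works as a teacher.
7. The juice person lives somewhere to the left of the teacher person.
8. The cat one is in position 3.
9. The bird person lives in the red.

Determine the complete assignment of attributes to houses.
Solution:

House | Color | Drink | Profession | Pet
----------------------------------------
  1   | red | tea | lawyer | bird
  2   | green | milk | doctor | dog
  3   | blue | juice | engineer | cat
  4   | white | coffee | teacher | fish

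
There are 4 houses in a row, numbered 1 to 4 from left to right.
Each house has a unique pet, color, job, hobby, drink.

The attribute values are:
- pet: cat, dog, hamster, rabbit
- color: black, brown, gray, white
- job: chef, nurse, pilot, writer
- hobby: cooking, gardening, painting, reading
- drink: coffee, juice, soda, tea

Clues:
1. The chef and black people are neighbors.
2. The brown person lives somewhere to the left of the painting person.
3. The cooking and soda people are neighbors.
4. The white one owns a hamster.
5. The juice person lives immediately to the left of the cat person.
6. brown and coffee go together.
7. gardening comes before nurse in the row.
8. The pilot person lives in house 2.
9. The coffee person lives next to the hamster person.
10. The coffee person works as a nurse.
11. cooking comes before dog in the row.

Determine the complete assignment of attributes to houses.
Solution:

House | Pet | Color | Job | Hobby | Drink
-----------------------------------------
  1   | rabbit | gray | chef | cooking | juice
  2   | cat | black | pilot | gardening | soda
  3   | dog | brown | nurse | reading | coffee
  4   | hamster | white | writer | painting | tea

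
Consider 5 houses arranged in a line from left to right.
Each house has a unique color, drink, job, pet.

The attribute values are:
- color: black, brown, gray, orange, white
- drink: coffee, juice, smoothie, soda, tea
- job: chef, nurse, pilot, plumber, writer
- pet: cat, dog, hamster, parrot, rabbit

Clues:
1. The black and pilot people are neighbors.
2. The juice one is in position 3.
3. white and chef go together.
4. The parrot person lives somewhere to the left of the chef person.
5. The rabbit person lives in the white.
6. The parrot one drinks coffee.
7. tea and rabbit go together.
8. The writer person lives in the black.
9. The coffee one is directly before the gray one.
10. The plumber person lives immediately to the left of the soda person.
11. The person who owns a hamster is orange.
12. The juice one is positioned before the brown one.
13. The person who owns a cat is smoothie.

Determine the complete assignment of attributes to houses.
Solution:

House | Color | Drink | Job | Pet
---------------------------------
  1   | black | coffee | writer | parrot
  2   | gray | smoothie | pilot | cat
  3   | orange | juice | plumber | hamster
  4   | brown | soda | nurse | dog
  5   | white | tea | chef | rabbit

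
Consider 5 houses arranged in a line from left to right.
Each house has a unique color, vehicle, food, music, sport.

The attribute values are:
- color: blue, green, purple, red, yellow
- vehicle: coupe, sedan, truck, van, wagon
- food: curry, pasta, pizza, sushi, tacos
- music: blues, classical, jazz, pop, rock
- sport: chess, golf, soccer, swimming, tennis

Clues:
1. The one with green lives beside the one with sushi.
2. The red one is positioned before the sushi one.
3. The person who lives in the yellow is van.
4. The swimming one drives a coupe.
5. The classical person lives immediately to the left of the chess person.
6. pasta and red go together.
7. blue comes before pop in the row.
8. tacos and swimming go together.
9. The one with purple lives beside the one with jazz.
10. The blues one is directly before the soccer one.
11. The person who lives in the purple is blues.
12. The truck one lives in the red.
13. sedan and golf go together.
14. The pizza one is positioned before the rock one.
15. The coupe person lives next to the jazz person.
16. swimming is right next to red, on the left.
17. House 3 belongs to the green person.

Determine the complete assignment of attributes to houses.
Solution:

House | Color | Vehicle | Food | Music | Sport
----------------------------------------------
  1   | purple | coupe | tacos | blues | swimming
  2   | red | truck | pasta | jazz | soccer
  3   | green | sedan | pizza | classical | golf
  4   | blue | wagon | sushi | rock | chess
  5   | yellow | van | curry | pop | tennis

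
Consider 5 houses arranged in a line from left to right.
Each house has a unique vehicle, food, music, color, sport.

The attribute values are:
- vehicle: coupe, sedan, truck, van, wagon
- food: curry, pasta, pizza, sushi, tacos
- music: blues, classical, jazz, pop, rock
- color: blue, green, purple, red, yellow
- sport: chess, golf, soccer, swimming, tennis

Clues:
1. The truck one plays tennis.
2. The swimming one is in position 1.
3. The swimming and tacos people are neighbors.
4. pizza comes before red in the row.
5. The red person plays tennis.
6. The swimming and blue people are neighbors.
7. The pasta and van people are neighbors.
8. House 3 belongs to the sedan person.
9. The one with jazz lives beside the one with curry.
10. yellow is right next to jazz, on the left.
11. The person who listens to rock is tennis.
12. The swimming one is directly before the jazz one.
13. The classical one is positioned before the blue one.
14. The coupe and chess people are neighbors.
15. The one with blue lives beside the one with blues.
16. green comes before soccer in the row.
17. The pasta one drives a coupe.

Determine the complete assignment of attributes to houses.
Solution:

House | Vehicle | Food | Music | Color | Sport
----------------------------------------------
  1   | coupe | pasta | classical | yellow | swimming
  2   | van | tacos | jazz | blue | chess
  3   | sedan | curry | blues | green | golf
  4   | wagon | pizza | pop | purple | soccer
  5   | truck | sushi | rock | red | tennis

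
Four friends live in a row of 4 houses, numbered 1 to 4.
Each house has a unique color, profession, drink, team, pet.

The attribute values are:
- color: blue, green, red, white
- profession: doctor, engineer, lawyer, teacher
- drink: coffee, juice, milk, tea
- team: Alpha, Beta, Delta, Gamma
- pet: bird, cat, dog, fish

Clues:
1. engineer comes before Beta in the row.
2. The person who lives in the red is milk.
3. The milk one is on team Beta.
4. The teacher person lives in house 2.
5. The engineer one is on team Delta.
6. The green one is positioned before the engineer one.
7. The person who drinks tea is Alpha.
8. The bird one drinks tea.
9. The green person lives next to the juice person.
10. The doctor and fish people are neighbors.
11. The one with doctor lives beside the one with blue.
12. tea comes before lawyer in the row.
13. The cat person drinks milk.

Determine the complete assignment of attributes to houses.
Solution:

House | Color | Profession | Drink | Team | Pet
-----------------------------------------------
  1   | green | doctor | tea | Alpha | bird
  2   | blue | teacher | juice | Gamma | fish
  3   | white | engineer | coffee | Delta | dog
  4   | red | lawyer | milk | Beta | cat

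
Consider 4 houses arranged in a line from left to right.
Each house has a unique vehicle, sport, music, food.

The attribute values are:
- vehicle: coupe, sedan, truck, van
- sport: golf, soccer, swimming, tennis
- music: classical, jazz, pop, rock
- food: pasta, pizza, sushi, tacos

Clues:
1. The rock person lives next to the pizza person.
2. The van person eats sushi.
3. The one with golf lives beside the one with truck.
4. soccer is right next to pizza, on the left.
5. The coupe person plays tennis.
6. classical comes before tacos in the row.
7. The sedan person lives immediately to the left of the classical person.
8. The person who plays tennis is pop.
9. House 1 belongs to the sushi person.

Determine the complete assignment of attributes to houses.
Solution:

House | Vehicle | Sport | Music | Food
--------------------------------------
  1   | van | soccer | rock | sushi
  2   | sedan | golf | jazz | pizza
  3   | truck | swimming | classical | pasta
  4   | coupe | tennis | pop | tacos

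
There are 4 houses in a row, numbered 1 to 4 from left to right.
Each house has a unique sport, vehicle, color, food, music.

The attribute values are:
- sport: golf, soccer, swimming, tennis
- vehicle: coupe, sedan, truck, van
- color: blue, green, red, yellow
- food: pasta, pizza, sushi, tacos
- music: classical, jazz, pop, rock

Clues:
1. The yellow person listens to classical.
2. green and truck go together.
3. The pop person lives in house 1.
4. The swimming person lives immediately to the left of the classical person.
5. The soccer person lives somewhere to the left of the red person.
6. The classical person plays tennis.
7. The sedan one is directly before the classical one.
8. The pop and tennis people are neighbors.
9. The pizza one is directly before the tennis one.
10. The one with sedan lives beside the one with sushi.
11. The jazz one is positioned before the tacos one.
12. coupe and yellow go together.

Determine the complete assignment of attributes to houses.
Solution:

House | Sport | Vehicle | Color | Food | Music
----------------------------------------------
  1   | swimming | sedan | blue | pizza | pop
  2   | tennis | coupe | yellow | sushi | classical
  3   | soccer | truck | green | pasta | jazz
  4   | golf | van | red | tacos | rock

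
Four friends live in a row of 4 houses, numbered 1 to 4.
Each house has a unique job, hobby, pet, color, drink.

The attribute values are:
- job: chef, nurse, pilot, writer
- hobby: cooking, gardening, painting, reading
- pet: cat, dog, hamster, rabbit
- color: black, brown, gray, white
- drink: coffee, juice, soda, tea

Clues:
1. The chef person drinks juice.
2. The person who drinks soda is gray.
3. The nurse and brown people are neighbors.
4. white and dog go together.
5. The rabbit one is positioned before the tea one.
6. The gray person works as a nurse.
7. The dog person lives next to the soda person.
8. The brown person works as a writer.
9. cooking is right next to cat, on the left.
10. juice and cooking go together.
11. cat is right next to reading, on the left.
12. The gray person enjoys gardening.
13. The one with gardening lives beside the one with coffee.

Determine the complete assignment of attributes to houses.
Solution:

House | Job | Hobby | Pet | Color | Drink
-----------------------------------------
  1   | chef | cooking | dog | white | juice
  2   | nurse | gardening | cat | gray | soda
  3   | writer | reading | rabbit | brown | coffee
  4   | pilot | painting | hamster | black | tea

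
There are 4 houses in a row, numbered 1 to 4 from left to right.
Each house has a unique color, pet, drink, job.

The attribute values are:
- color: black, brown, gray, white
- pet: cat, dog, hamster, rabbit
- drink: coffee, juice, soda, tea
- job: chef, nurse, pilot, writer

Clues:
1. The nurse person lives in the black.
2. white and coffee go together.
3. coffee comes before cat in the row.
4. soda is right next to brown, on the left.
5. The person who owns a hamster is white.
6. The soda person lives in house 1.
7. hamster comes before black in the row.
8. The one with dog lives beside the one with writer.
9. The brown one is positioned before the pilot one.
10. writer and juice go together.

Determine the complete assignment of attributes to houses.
Solution:

House | Color | Pet | Drink | Job
---------------------------------
  1   | gray | dog | soda | chef
  2   | brown | rabbit | juice | writer
  3   | white | hamster | coffee | pilot
  4   | black | cat | tea | nurse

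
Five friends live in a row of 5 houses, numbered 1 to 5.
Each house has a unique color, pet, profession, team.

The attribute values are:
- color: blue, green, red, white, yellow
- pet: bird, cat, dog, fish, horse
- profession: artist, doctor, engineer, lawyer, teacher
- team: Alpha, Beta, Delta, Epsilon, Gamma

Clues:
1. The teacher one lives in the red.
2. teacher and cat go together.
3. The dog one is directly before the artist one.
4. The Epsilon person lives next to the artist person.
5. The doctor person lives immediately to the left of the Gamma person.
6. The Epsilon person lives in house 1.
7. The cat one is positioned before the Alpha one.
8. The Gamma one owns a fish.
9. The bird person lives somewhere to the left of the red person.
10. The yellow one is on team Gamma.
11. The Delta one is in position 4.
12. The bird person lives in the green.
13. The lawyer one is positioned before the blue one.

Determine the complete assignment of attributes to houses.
Solution:

House | Color | Pet | Profession | Team
---------------------------------------
  1   | white | dog | doctor | Epsilon
  2   | yellow | fish | artist | Gamma
  3   | green | bird | lawyer | Beta
  4   | red | cat | teacher | Delta
  5   | blue | horse | engineer | Alpha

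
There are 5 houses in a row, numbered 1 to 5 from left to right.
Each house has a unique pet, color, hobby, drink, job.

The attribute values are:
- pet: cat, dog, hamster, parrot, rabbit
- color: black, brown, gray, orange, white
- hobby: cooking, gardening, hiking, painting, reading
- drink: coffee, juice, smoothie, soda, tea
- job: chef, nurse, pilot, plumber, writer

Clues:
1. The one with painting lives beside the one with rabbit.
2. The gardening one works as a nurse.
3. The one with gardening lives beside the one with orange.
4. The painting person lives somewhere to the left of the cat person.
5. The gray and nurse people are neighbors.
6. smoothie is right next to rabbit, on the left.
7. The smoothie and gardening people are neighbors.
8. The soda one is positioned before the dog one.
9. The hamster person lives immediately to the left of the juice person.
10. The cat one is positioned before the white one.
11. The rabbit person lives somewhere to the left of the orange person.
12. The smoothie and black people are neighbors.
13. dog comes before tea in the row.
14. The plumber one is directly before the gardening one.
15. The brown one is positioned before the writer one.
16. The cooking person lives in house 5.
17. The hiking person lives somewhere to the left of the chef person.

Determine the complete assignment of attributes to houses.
Solution:

House | Pet | Color | Hobby | Drink | Job
-----------------------------------------
  1   | hamster | gray | painting | smoothie | plumber
  2   | rabbit | black | gardening | juice | nurse
  3   | cat | orange | hiking | soda | pilot
  4   | dog | brown | reading | coffee | chef
  5   | parrot | white | cooking | tea | writer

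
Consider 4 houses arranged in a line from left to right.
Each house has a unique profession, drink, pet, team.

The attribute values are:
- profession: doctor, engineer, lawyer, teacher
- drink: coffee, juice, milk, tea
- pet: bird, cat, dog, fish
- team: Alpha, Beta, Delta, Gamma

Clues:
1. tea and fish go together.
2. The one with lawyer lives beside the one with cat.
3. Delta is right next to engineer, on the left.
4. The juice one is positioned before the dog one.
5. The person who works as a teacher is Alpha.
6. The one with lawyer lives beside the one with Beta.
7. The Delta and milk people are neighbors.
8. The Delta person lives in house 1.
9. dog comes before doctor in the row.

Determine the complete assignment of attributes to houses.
Solution:

House | Profession | Drink | Pet | Team
---------------------------------------
  1   | lawyer | juice | bird | Delta
  2   | engineer | milk | cat | Beta
  3   | teacher | coffee | dog | Alpha
  4   | doctor | tea | fish | Gamma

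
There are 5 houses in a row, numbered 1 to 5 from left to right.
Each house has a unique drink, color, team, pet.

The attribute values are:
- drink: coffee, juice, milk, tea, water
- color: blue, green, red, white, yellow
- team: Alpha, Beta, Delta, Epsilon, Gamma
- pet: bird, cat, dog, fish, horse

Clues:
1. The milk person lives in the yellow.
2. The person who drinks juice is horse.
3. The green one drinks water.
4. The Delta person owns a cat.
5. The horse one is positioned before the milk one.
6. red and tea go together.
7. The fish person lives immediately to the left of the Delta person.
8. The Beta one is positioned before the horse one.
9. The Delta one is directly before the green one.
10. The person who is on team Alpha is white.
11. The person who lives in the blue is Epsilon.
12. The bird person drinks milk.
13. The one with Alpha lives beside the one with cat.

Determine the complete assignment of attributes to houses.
Solution:

House | Drink | Color | Team | Pet
----------------------------------
  1   | coffee | white | Alpha | fish
  2   | tea | red | Delta | cat
  3   | water | green | Beta | dog
  4   | juice | blue | Epsilon | horse
  5   | milk | yellow | Gamma | bird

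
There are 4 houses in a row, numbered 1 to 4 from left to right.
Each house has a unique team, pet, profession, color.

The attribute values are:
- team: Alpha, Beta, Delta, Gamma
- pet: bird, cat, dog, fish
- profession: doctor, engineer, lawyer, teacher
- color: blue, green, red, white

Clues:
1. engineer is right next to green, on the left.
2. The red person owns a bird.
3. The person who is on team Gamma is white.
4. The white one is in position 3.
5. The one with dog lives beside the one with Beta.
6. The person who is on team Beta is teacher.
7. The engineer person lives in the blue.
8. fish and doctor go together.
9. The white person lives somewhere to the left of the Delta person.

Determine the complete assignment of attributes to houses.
Solution:

House | Team | Pet | Profession | Color
---------------------------------------
  1   | Alpha | dog | engineer | blue
  2   | Beta | cat | teacher | green
  3   | Gamma | fish | doctor | white
  4   | Delta | bird | lawyer | red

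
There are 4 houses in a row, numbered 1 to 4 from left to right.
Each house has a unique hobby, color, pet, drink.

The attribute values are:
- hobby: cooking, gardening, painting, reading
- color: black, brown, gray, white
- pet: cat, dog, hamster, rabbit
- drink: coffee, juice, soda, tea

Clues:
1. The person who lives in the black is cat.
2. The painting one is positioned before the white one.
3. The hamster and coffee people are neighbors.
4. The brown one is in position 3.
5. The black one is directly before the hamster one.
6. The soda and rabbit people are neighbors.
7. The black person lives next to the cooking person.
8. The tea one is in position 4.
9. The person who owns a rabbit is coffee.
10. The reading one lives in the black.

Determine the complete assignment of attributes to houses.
Solution:

House | Hobby | Color | Pet | Drink
-----------------------------------
  1   | reading | black | cat | juice
  2   | cooking | gray | hamster | soda
  3   | painting | brown | rabbit | coffee
  4   | gardening | white | dog | tea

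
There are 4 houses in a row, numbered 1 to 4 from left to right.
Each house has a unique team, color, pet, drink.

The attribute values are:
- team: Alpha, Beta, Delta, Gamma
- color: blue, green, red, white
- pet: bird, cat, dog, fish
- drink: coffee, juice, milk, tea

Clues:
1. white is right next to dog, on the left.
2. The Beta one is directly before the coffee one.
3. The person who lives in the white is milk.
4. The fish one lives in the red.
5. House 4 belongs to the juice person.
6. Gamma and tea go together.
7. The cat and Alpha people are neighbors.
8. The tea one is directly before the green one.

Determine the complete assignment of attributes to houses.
Solution:

House | Team | Color | Pet | Drink
----------------------------------
  1   | Beta | white | cat | milk
  2   | Alpha | blue | dog | coffee
  3   | Gamma | red | fish | tea
  4   | Delta | green | bird | juice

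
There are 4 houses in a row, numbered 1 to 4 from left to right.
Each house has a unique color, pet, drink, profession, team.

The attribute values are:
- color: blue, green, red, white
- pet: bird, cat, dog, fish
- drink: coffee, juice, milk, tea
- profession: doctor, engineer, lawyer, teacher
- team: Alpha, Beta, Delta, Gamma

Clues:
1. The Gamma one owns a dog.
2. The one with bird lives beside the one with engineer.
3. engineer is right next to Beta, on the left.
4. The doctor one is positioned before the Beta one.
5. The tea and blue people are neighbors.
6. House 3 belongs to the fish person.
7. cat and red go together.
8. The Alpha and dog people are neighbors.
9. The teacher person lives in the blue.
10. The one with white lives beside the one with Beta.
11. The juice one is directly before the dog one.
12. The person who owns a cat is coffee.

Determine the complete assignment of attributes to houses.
Solution:

House | Color | Pet | Drink | Profession | Team
-----------------------------------------------
  1   | green | bird | juice | doctor | Alpha
  2   | white | dog | tea | engineer | Gamma
  3   | blue | fish | milk | teacher | Beta
  4   | red | cat | coffee | lawyer | Delta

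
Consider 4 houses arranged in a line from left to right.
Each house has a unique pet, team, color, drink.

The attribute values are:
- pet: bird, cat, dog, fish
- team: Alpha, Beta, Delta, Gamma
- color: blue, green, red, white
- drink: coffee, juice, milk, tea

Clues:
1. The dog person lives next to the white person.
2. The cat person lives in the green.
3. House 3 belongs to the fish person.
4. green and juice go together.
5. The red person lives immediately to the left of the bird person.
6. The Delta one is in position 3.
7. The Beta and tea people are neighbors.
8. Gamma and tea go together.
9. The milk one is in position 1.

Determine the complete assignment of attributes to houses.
Solution:

House | Pet | Team | Color | Drink
----------------------------------
  1   | dog | Beta | red | milk
  2   | bird | Gamma | white | tea
  3   | fish | Delta | blue | coffee
  4   | cat | Alpha | green | juice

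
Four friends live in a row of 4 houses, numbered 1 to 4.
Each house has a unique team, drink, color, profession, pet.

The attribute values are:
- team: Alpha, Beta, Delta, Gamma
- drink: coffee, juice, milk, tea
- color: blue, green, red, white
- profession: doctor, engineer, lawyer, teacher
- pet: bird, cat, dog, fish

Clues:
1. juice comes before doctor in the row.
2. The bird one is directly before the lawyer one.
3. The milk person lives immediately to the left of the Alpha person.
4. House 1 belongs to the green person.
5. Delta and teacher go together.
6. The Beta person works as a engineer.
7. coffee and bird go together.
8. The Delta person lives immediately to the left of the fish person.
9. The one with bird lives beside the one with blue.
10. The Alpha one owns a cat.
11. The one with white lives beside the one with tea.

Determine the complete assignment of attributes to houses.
Solution:

House | Team | Drink | Color | Profession | Pet
-----------------------------------------------
  1   | Delta | coffee | green | teacher | bird
  2   | Gamma | juice | blue | lawyer | fish
  3   | Beta | milk | white | engineer | dog
  4   | Alpha | tea | red | doctor | cat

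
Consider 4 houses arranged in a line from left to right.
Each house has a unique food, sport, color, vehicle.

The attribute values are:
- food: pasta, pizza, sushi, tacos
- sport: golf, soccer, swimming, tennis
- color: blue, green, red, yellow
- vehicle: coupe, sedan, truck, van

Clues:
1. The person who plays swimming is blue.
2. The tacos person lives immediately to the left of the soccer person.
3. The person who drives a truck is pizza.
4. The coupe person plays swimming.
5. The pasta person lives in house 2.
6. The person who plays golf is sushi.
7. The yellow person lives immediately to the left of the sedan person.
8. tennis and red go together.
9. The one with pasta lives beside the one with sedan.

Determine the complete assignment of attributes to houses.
Solution:

House | Food | Sport | Color | Vehicle
--------------------------------------
  1   | tacos | swimming | blue | coupe
  2   | pasta | soccer | yellow | van
  3   | sushi | golf | green | sedan
  4   | pizza | tennis | red | truck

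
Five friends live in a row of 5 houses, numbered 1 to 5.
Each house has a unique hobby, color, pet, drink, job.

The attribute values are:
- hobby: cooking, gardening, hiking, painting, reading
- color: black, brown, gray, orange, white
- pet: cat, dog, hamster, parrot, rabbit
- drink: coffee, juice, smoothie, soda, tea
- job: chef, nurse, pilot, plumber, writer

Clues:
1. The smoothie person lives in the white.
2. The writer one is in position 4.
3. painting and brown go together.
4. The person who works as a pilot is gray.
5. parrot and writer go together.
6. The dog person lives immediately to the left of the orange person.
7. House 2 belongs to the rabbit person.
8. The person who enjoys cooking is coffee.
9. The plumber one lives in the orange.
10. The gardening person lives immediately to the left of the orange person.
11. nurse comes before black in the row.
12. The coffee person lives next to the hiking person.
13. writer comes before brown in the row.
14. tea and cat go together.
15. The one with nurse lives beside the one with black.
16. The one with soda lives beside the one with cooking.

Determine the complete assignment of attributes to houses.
Solution:

House | Hobby | Color | Pet | Drink | Job
-----------------------------------------
  1   | gardening | gray | dog | soda | pilot
  2   | cooking | orange | rabbit | coffee | plumber
  3   | hiking | white | hamster | smoothie | nurse
  4   | reading | black | parrot | juice | writer
  5   | painting | brown | cat | tea | chef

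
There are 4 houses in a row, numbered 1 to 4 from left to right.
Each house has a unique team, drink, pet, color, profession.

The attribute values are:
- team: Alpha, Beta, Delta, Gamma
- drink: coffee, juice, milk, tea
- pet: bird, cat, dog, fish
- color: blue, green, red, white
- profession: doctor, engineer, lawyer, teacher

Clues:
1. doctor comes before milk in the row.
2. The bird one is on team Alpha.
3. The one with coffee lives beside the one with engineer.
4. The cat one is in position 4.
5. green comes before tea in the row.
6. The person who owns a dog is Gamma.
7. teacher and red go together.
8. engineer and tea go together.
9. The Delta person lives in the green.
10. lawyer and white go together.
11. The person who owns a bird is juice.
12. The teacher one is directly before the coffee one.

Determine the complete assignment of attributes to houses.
Solution:

House | Team | Drink | Pet | Color | Profession
-----------------------------------------------
  1   | Alpha | juice | bird | red | teacher
  2   | Delta | coffee | fish | green | doctor
  3   | Gamma | tea | dog | blue | engineer
  4   | Beta | milk | cat | white | lawyer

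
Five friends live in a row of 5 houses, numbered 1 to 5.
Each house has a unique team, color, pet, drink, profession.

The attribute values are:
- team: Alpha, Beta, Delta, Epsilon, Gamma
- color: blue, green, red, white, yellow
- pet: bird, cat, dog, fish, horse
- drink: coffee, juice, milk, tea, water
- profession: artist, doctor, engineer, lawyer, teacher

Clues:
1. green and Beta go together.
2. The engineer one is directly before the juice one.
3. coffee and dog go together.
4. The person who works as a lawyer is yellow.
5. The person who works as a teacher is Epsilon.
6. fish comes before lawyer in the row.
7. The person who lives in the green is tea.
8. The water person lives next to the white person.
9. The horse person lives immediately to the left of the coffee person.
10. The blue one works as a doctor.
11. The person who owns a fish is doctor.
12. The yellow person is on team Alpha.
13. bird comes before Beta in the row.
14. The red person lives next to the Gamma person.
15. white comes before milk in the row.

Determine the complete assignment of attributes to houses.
Solution:

House | Team | Color | Pet | Drink | Profession
-----------------------------------------------
  1   | Epsilon | red | horse | water | teacher
  2   | Gamma | white | dog | coffee | engineer
  3   | Delta | blue | fish | juice | doctor
  4   | Alpha | yellow | bird | milk | lawyer
  5   | Beta | green | cat | tea | artist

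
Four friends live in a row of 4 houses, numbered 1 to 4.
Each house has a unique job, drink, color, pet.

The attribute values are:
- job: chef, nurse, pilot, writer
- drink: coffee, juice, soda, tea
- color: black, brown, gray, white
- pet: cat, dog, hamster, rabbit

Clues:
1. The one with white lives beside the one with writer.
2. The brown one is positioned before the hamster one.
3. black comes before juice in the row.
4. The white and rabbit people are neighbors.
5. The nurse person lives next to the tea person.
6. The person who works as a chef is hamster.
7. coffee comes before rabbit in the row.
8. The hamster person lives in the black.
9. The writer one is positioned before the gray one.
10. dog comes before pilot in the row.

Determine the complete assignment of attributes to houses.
Solution:

House | Job | Drink | Color | Pet
---------------------------------
  1   | nurse | coffee | white | dog
  2   | writer | tea | brown | rabbit
  3   | chef | soda | black | hamster
  4   | pilot | juice | gray | cat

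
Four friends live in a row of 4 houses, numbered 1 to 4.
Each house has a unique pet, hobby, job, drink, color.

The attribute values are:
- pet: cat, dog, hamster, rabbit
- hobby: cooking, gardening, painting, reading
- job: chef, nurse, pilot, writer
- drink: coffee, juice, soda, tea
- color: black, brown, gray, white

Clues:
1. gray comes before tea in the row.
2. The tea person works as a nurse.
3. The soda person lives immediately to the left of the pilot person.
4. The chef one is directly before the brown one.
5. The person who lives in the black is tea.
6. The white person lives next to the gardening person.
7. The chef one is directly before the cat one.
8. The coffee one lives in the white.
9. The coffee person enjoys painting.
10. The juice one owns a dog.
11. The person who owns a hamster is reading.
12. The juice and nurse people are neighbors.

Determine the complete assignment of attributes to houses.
Solution:

House | Pet | Hobby | Job | Drink | Color
-----------------------------------------
  1   | rabbit | painting | chef | coffee | white
  2   | cat | gardening | writer | soda | brown
  3   | dog | cooking | pilot | juice | gray
  4   | hamster | reading | nurse | tea | black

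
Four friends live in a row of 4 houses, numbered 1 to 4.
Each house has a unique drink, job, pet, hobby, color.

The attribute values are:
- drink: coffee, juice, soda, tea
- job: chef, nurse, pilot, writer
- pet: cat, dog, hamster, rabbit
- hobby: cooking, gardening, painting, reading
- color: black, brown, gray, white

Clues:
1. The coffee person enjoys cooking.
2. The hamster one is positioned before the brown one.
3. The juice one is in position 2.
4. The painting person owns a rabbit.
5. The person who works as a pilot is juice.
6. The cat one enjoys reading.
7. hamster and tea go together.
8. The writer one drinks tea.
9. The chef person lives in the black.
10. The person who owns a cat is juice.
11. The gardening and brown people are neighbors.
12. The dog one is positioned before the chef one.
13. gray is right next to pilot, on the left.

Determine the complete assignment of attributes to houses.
Solution:

House | Drink | Job | Pet | Hobby | Color
-----------------------------------------
  1   | tea | writer | hamster | gardening | gray
  2   | juice | pilot | cat | reading | brown
  3   | coffee | nurse | dog | cooking | white
  4   | soda | chef | rabbit | painting | black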